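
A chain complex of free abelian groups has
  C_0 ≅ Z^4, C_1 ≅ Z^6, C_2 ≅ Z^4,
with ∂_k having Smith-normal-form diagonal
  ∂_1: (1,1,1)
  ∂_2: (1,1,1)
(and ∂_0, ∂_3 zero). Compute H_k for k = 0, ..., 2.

H_0: b_0 = 4 − 0 − 3 = 1; torsion from ∂_1 factors > 1: none. So H_0 = Z.
H_1: b_1 = 6 − 3 − 3 = 0; torsion from ∂_2 factors > 1: none. So H_1 = 0.
H_2: b_2 = 4 − 3 − 0 = 1; torsion from ∂_3 factors > 1: none. So H_2 = Z.

H_0 = Z,  H_1 = 0,  H_2 = Z.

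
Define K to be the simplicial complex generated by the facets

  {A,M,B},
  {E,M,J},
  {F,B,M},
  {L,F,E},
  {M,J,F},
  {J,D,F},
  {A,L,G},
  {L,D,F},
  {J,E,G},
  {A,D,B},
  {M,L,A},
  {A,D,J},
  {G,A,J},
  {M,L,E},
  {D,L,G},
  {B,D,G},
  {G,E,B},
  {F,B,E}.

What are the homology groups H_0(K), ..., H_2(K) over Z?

We work with the vertex ordering A < B < D < E < F < G < J < L < M. The simplices of K, each written with vertices in increasing order, are:

  0-simplices (9): A, B, D, E, F, G, J, L, M
  1-simplices (27): AB, AD, AG, AJ, AL, AM, BD, BE, BF, BG, BM, DF, DG, DJ, DL, EF, EG, EJ, EL, EM, FJ, FL, FM, GJ, GL, JM, LM
  2-simplices (18): ABD, ABM, ADJ, AGJ, AGL, ALM, BDG, BEF, BEG, BFM, DFJ, DFL, DGL, EFL, EGJ, EJM, ELM, FJM

Hence C_0 ≅ Z^9, C_1 ≅ Z^27, C_2 ≅ Z^18.

∂_1: C_1 → C_0 maps an edge to its endpoints' difference, ∂[p,q] = q − p. For instance
  ∂BE = E − B.
This gives a 9×27 integer matrix of rank 8; reducing to Smith normal form yields diagonal entries (1,1,1,1,1,1,1,1).

Boundary ∂_2: C_2 → C_1 maps a triangle to the signed sum of its edges. For instance
  ∂EJM = JM − EM + EJ,
  ∂BEF = EF − BF + BE.
As a 27×18 matrix over Z this has rank 18, with invariant factors (1,1,1,1,1,1,1,1,1,1,1,1,1,1,1,1,1,2).

Computing H_k = (kernel of ∂_k) / (image of ∂_{k+1}):

  H_0: rank C_0 − rank ∂_1 = 9 − 8 = 1, and the invariant factors of ∂_1 are all 1, so H_0 = Z.
  H_1: rank ker ∂_1 − rank ∂_2 = (27 − 8) − 18 = 1, and ∂_2 has invariant factor 2 > 1, so H_1 = Z ⊕ Z/2.
  H_2: rank ker ∂_2 − rank ∂_3 = (18 − 18) − 0 = 0, and there is no ∂_3, so H_2 = 0.

(K is a triangulation of the Klein bottle.)

H_0 = Z,  H_1 = Z ⊕ Z/2,  H_2 = 0.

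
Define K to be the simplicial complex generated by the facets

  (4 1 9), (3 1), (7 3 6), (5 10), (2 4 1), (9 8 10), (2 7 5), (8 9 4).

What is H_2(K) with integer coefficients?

Order the vertices as 1 < 2 < 3 < 4 < 5 < 6 < 7 < 8 < 9 < 10. Listing each simplex with vertices in this order, K has dimension 2 with simplices:

  0-simplices (10): [1], [2], [3], [4], [5], [6], [7], [8], [9], [10]
  1-simplices (17): [1,2], [1,3], [1,4], [1,9], [2,4], [2,5], [2,7], [3,6], [3,7], [4,8], [4,9], [5,7], [5,10], [6,7], [8,9], [8,10], [9,10]
  2-simplices (6): [1,2,4], [1,4,9], [2,5,7], [3,6,7], [4,8,9], [8,9,10]

giving chain groups C_0 ≅ Z^10, C_1 ≅ Z^17, C_2 ≅ Z^6.

The boundary map ∂_1: C_1 → C_0 is given by ∂[p,q] = [q] − [p]. For instance
  ∂[3,7] = [7] − [3].
The 10×17 boundary matrix has rank 9 and Smith normal form diag(1,1,1,1,1,1,1,1,1).

Boundary ∂_2: C_2 → C_1 sends each 2-simplex [p,q,r] to [q,r] − [p,r] + [p,q]. For instance
  ∂[1,4,9] = [4,9] − [1,9] + [1,4],
  ∂[3,6,7] = [6,7] − [3,7] + [3,6].
As a 17×6 matrix over Z this has rank 6, with invariant factors (1,1,1,1,1,1).

Reading off H_k = ker ∂_k / im ∂_{k+1}:

  H_2: rank ker ∂_2 − rank ∂_3 = (6 − 6) − 0 = 0, and there is no ∂_3, so H_2 = 0.

H_2 ≅ 0.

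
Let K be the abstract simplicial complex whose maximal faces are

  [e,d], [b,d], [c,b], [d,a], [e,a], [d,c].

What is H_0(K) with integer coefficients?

H_0 ≅ Z.

We work with the vertex ordering a < b < c < d < e. The simplices of K, each written with vertices in increasing order, are:

  0-simplices (5): a, b, c, d, e
  1-simplices (6): ad, ae, bc, bd, cd, de

giving chain groups C_0 ≅ Z^5, C_1 ≅ Z^6.

∂_1: C_1 → C_0 maps an edge to its endpoints' difference, ∂[p,q] = q − p. For instance
  ∂bd = d − b.
The resulting 5×6 matrix has rank 4, and its Smith normal form has invariant factors (1,1,1,1).

From H_k ≅ ker(∂_k) / im(∂_{k+1}) we obtain:

  H_0: rank C_0 − rank ∂_1 = 5 − 4 = 1, and the invariant factors of ∂_1 are all 1, so H_0 ≅ Z.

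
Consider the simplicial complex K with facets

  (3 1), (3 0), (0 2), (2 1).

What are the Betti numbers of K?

Order the vertices as 0 < 1 < 2 < 3. Listing each simplex with vertices in this order, K has dimension 1 with simplices:

  0-simplices (4): [0], [1], [2], [3]
  1-simplices (4): [0,2], [0,3], [1,2], [1,3]

giving chain groups C_0 ≅ Z^4, C_1 ≅ Z^4.

Boundary ∂_1: C_1 → C_0 maps an edge to its endpoints' difference, ∂[p,q] = q − p.
The resulting 4×4 matrix has rank 3, and its Smith normal form has invariant factors (1,1,1).

From H_k ≅ ker(∂_k) / im(∂_{k+1}) we obtain:

  H_0: rank C_0 − rank ∂_1 = 4 − 3 = 1, and the invariant factors of ∂_1 are all 1, so H_0 = Z.
  H_1: rank ker ∂_1 − rank ∂_2 = (4 − 3) − 0 = 1, and there is no ∂_2, so H_1 = Z.

Hence the Betti numbers are b_0 = 1, b_1 = 1.

b_0 = 1, b_1 = 1.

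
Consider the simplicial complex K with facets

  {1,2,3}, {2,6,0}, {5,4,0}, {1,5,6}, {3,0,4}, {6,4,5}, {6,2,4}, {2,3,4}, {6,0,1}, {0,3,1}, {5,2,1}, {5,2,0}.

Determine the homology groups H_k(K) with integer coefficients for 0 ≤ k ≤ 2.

We work with the vertex ordering 0 < 1 < 2 < 3 < 4 < 5 < 6. The simplices of K, each written with vertices in increasing order, are:

  0-simplices (7): [0], [1], [2], [3], [4], [5], [6]
  1-simplices (18): [0,1], [0,2], [0,3], [0,4], [0,5], [0,6], [1,2], [1,3], [1,5], [1,6], [2,3], [2,4], [2,5], [2,6], [3,4], [4,5], [4,6], [5,6]
  2-simplices (12): [0,1,3], [0,1,6], [0,2,5], [0,2,6], [0,3,4], [0,4,5], [1,2,3], [1,2,5], [1,5,6], [2,3,4], [2,4,6], [4,5,6]

giving chain groups C_0 ≅ Z^7, C_1 ≅ Z^18, C_2 ≅ Z^12.

∂_1: C_1 → C_0 is given by ∂[p,q] = [q] − [p]. For instance
  ∂[1,2] = [2] − [1].
The resulting 7×18 matrix has rank 6, and its Smith normal form has invariant factors (1,1,1,1,1,1).

The boundary map ∂_2: C_2 → C_1 acts by ∂[p,q,r] = [q,r] − [p,r] + [p,q]. For instance
  ∂[0,3,4] = [3,4] − [0,4] + [0,3],
  ∂[1,2,5] = [2,5] − [1,5] + [1,2].
This gives a 18×12 integer matrix of rank 12; reducing to Smith normal form yields diagonal entries (1,1,1,1,1,1,1,1,1,1,1,2).

Reading off H_k = ker ∂_k / im ∂_{k+1}:

  H_0: rank C_0 − rank ∂_1 = 7 − 6 = 1, and the invariant factors of ∂_1 are all 1, so H_0 = Z.
  H_1: rank ker ∂_1 − rank ∂_2 = (18 − 6) − 12 = 0, and ∂_2 has invariant factor 2 > 1, so H_1 = Z_2.
  H_2: rank ker ∂_2 − rank ∂_3 = (12 − 12) − 0 = 0, and there is no ∂_3, so H_2 = 0.

As a check, the Euler characteristic is 7 − 18 + 12 = 1, which agrees with 1 − 0 + 0 = 1.
(K is a triangulation of the real projective plane RP^2.)

H_0 = Z,  H_1 = Z_2,  H_2 = 0.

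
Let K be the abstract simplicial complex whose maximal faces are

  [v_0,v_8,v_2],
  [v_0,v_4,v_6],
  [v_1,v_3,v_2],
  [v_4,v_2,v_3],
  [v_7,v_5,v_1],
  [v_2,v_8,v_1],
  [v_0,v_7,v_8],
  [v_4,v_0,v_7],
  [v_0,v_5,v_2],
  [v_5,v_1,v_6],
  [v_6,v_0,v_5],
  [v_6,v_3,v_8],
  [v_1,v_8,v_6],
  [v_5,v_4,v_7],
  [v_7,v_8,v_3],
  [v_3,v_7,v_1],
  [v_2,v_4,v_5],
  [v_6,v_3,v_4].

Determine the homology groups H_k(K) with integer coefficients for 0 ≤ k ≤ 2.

H_0 = Z,  H_1 = Z ⊕ Z_2,  H_2 = 0.

Order the vertices as v_0 < v_1 < v_2 < v_3 < v_4 < v_5 < v_6 < v_7 < v_8. Listing each simplex with vertices in this order, K has dimension 2 with simplices:

  0-simplices (9): [v_0], [v_1], [v_2], [v_3], [v_4], [v_5], [v_6], [v_7], [v_8]
  1-simplices (27): (27 of them)
  2-simplices (18): (18 of them)

so the chain groups are C_0 ≅ Z^9, C_1 ≅ Z^27, C_2 ≅ Z^18.

∂_1: C_1 → C_0 sends each edge [p,q] (with p < q) to q − p. For instance
  ∂[v_0,v_6] = [v_6] − [v_0].
As a 9×27 matrix over Z this has rank 8, with invariant factors (1,1,1,1,1,1,1,1).

The boundary map ∂_2: C_2 → C_1 sends each 2-simplex [p,q,r] to [q,r] − [p,r] + [p,q]. For instance
  ∂[v_0,v_4,v_6] = [v_4,v_6] − [v_0,v_6] + [v_0,v_4],
  ∂[v_0,v_2,v_5] = [v_2,v_5] − [v_0,v_5] + [v_0,v_2].
The 27×18 boundary matrix has rank 18 and Smith normal form diag(1,1,1,1,1,1,1,1,1,1,1,1,1,1,1,1,1,2).

From H_k ≅ ker(∂_k) / im(∂_{k+1}) we obtain:

  H_0: rank C_0 − rank ∂_1 = 9 − 8 = 1, and the invariant factors of ∂_1 are all 1, so H_0 = Z.
  H_1: rank ker ∂_1 − rank ∂_2 = (27 − 8) − 18 = 1, and ∂_2 has invariant factor 2 > 1, so H_1 = Z ⊕ Z_2.
  H_2: rank ker ∂_2 − rank ∂_3 = (18 − 18) − 0 = 0, and there is no ∂_3, so H_2 = 0.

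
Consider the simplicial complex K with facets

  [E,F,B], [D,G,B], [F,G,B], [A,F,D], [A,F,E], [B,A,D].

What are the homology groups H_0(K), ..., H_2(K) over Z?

Take the total order A < B < D < E < F < G on the vertex set. Then K (dimension 2) consists of the simplices:

  0-simplices (6): A, B, D, E, F, G
  1-simplices (12): AB, AD, AE, AF, BD, BE, BF, BG, DF, DG, EF, FG
  2-simplices (6): ABD, ADF, AEF, BDG, BEF, BFG

so the chain groups are C_0 ≅ Z^6, C_1 ≅ Z^12, C_2 ≅ Z^6.

∂_1: C_1 → C_0 maps an edge to its endpoints' difference, ∂[p,q] = q − p.
This gives a 6×12 integer matrix of rank 5; reducing to Smith normal form yields diagonal entries (1,1,1,1,1).

∂_2: C_2 → C_1 acts by ∂[p,q,r] = [q,r] − [p,r] + [p,q]. For instance
  ∂BFG = FG − BG + BF,
  ∂ABD = BD − AD + AB.
This gives a 12×6 integer matrix of rank 6; reducing to Smith normal form yields diagonal entries (1,1,1,1,1,1).

From H_k ≅ ker(∂_k) / im(∂_{k+1}) we obtain:

  H_0: rank C_0 − rank ∂_1 = 6 − 5 = 1, and the invariant factors of ∂_1 are all 1, so H_0 = Z.
  H_1: rank ker ∂_1 − rank ∂_2 = (12 − 5) − 6 = 1, and the invariant factors of ∂_2 are all 1, so H_1 = Z.
  H_2: rank ker ∂_2 − rank ∂_3 = (6 − 6) − 0 = 0, and there is no ∂_3, so H_2 = 0.

As a check, the Euler characteristic is 6 − 12 + 6 = 0, which agrees with 1 − 1 + 0 = 0.
(K is a triangulation of the cylinder S^1 x I.)

H_0 ≅ Z,  H_1 ≅ Z,  H_2 = 0.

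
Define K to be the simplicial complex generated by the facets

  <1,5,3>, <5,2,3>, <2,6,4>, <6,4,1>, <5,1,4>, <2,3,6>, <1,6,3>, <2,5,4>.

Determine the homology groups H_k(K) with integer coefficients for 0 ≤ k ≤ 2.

Take the total order 1 < 2 < 3 < 4 < 5 < 6 on the vertex set. Then K (dimension 2) consists of the simplices:

  0-simplices (6): [1], [2], [3], [4], [5], [6]
  1-simplices (12): [1,3], [1,4], [1,5], [1,6], [2,3], [2,4], [2,5], [2,6], [3,5], [3,6], [4,5], [4,6]
  2-simplices (8): [1,3,5], [1,3,6], [1,4,5], [1,4,6], [2,3,5], [2,3,6], [2,4,5], [2,4,6]

Hence C_0 ≅ Z^6, C_1 ≅ Z^12, C_2 ≅ Z^8.

Boundary ∂_1: C_1 → C_0 sends each edge [p,q] (with p < q) to q − p.
The resulting 6×12 matrix has rank 5, and its Smith normal form has invariant factors (1,1,1,1,1).

∂_2: C_2 → C_1 acts by ∂[p,q,r] = [q,r] − [p,r] + [p,q]. For instance
  ∂[1,4,6] = [4,6] − [1,6] + [1,4],
  ∂[2,4,6] = [4,6] − [2,6] + [2,4].
This gives a 12×8 integer matrix of rank 7; reducing to Smith normal form yields diagonal entries (1,1,1,1,1,1,1).

Computing H_k = (kernel of ∂_k) / (image of ∂_{k+1}):

  H_0: rank C_0 − rank ∂_1 = 6 − 5 = 1, and the invariant factors of ∂_1 are all 1, so H_0 ≅ Z.
  H_1: rank ker ∂_1 − rank ∂_2 = (12 − 5) − 7 = 0, and the invariant factors of ∂_2 are all 1, so H_1 ≅ 0.
  H_2: rank ker ∂_2 − rank ∂_3 = (8 − 7) − 0 = 1, and there is no ∂_3, so H_2 ≅ Z.

H_0 ≅ Z,  H_1 = 0,  H_2 ≅ Z.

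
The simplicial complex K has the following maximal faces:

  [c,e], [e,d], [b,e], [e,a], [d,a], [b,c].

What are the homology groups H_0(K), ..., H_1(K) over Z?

H_0 = Z,  H_1 = Z^2.

Order the vertices as a < b < c < d < e. Listing each simplex with vertices in this order, K has dimension 1 with simplices:

  0-simplices (5): a, b, c, d, e
  1-simplices (6): ad, ae, bc, be, ce, de

giving chain groups C_0 ≅ Z^5, C_1 ≅ Z^6.

The boundary map ∂_1: C_1 → C_0 is given by ∂[p,q] = [q] − [p].
The 5×6 boundary matrix has rank 4 and Smith normal form diag(1,1,1,1).

Computing H_k = (kernel of ∂_k) / (image of ∂_{k+1}):

  H_0: rank C_0 − rank ∂_1 = 5 − 4 = 1, and the invariant factors of ∂_1 are all 1, so H_0 ≅ Z.
  H_1: rank ker ∂_1 − rank ∂_2 = (6 − 4) − 0 = 2, and there is no ∂_2, so H_1 ≅ Z^2.

As a check, the Euler characteristic is 5 − 6 = -1, which agrees with 1 − 2 = -1.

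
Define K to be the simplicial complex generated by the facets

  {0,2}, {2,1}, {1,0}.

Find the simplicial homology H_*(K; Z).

H_0 = Z,  H_1 = Z.

K has 3 vertices, 3 edges.
rank ∂_0 = 0, rank ∂_1 = 2 ⇒ b_0 = 3 − 0 − 2 = 1; all invariant factors of ∂_1 are 1 so no torsion. So H_0 ≅ Z.
rank ∂_1 = 2, rank ∂_2 = 0 ⇒ b_1 = 3 − 2 − 0 = 1. So H_1 ≅ Z.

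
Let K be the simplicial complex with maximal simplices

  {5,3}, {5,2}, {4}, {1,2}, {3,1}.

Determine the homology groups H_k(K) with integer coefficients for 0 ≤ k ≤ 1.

H_0 ≅ Z^2,  H_1 ≅ Z.

K has 5 vertices, 4 edges.
rank ∂_0 = 0, rank ∂_1 = 3 ⇒ b_0 = 5 − 0 − 3 = 2; all invariant factors of ∂_1 are 1 so no torsion. So H_0 ≅ Z^2.
rank ∂_1 = 3, rank ∂_2 = 0 ⇒ b_1 = 4 − 3 − 0 = 1. So H_1 ≅ Z.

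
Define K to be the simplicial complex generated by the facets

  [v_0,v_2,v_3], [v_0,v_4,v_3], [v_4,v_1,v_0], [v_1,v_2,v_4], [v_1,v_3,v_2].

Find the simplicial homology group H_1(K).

H_1 ≅ Z.

Order the vertices as v_0 < v_1 < v_2 < v_3 < v_4. Listing each simplex with vertices in this order, K has dimension 2 with simplices:

  0-simplices (5): [v_0], [v_1], [v_2], [v_3], [v_4]
  1-simplices (10): [v_0,v_1], [v_0,v_2], [v_0,v_3], [v_0,v_4], [v_1,v_2], [v_1,v_3], [v_1,v_4], [v_2,v_3], [v_2,v_4], [v_3,v_4]
  2-simplices (5): [v_0,v_1,v_4], [v_0,v_2,v_3], [v_0,v_3,v_4], [v_1,v_2,v_3], [v_1,v_2,v_4]

so the chain groups are C_0 ≅ Z^5, C_1 ≅ Z^10, C_2 ≅ Z^5.

The boundary map ∂_1: C_1 → C_0 maps an edge to its endpoints' difference, ∂[p,q] = q − p.
The resulting 5×10 matrix has rank 4, and its Smith normal form has invariant factors (1,1,1,1).

Boundary ∂_2: C_2 → C_1 sends each 2-simplex [p,q,r] to [q,r] − [p,r] + [p,q]. For instance
  ∂[v_0,v_2,v_3] = [v_2,v_3] − [v_0,v_3] + [v_0,v_2],
  ∂[v_1,v_2,v_4] = [v_2,v_4] − [v_1,v_4] + [v_1,v_2].
The 10×5 boundary matrix has rank 5 and Smith normal form diag(1,1,1,1,1).

Computing H_k = (kernel of ∂_k) / (image of ∂_{k+1}):

  H_1: rank ker ∂_1 − rank ∂_2 = (10 − 4) − 5 = 1, and the invariant factors of ∂_2 are all 1, so H_1 ≅ Z.

(K is a triangulation of the Möbius band.)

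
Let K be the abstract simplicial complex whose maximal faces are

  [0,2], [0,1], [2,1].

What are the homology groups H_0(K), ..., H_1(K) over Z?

We work with the vertex ordering 0 < 1 < 2. The simplices of K, each written with vertices in increasing order, are:

  0-simplices (3): [0], [1], [2]
  1-simplices (3): [0,1], [0,2], [1,2]

giving chain groups C_0 ≅ Z^3, C_1 ≅ Z^3.

Boundary ∂_1: C_1 → C_0 is given by ∂[p,q] = [q] − [p]. For instance
  ∂[0,1] = [1] − [0].
This gives a 3×3 integer matrix of rank 2; reducing to Smith normal form yields diagonal entries (1,1).

From H_k ≅ ker(∂_k) / im(∂_{k+1}) we obtain:

  H_0: rank C_0 − rank ∂_1 = 3 − 2 = 1, and the invariant factors of ∂_1 are all 1, so H_0 = Z.
  H_1: rank ker ∂_1 − rank ∂_2 = (3 − 2) − 0 = 1, and there is no ∂_2, so H_1 = Z.

H_0 ≅ Z,  H_1 ≅ Z.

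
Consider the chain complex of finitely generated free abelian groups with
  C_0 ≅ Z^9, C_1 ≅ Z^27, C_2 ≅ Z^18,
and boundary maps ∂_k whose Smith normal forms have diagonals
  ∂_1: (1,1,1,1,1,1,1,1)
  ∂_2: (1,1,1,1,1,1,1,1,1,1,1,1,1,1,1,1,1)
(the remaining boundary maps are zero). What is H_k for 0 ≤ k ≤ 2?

H_0 ≅ Z,  H_1 ≅ Z^2,  H_2 ≅ Z.

H_0: b_0 = 9 − 0 − 8 = 1; torsion from ∂_1 factors > 1: none. So H_0 ≅ Z.
H_1: b_1 = 27 − 8 − 17 = 2; torsion from ∂_2 factors > 1: none. So H_1 ≅ Z^2.
H_2: b_2 = 18 − 17 − 0 = 1; torsion from ∂_3 factors > 1: none. So H_2 ≅ Z.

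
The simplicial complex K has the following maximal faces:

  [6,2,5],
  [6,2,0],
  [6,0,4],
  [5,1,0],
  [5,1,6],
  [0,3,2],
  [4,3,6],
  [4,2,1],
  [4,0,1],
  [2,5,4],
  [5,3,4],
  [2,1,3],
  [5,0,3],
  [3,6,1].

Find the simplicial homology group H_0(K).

Order the vertices as 0 < 1 < 2 < 3 < 4 < 5 < 6. Listing each simplex with vertices in this order, K has dimension 2 with simplices:

  0-simplices (7): [0], [1], [2], [3], [4], [5], [6]
  1-simplices (21): [0,1], [0,2], [0,3], [0,4], [0,5], [0,6], [1,2], [1,3], [1,4], [1,5], [1,6], [2,3], [2,4], [2,5], [2,6], [3,4], [3,5], [3,6], [4,5], [4,6], [5,6]
  2-simplices (14): [0,1,4], [0,1,5], [0,2,3], [0,2,6], [0,3,5], [0,4,6], [1,2,3], [1,2,4], [1,3,6], [1,5,6], [2,4,5], [2,5,6], [3,4,5], [3,4,6]

Hence C_0 ≅ Z^7, C_1 ≅ Z^21, C_2 ≅ Z^14.

Boundary ∂_1: C_1 → C_0 sends each edge [p,q] (with p < q) to q − p. For instance
  ∂[1,2] = [2] − [1].
This gives a 7×21 integer matrix of rank 6; reducing to Smith normal form yields diagonal entries (1,1,1,1,1,1).

The boundary map ∂_2: C_2 → C_1 maps a triangle to the signed sum of its edges. For instance
  ∂[0,2,6] = [2,6] − [0,6] + [0,2],
  ∂[1,3,6] = [3,6] − [1,6] + [1,3].
The 21×14 boundary matrix has rank 13 and Smith normal form diag(1,1,1,1,1,1,1,1,1,1,1,1,1).

Now H_k = ker ∂_k / im ∂_{k+1}, so:

  H_0: rank C_0 − rank ∂_1 = 7 − 6 = 1, and the invariant factors of ∂_1 are all 1, so H_0 ≅ Z.

H_0 ≅ Z.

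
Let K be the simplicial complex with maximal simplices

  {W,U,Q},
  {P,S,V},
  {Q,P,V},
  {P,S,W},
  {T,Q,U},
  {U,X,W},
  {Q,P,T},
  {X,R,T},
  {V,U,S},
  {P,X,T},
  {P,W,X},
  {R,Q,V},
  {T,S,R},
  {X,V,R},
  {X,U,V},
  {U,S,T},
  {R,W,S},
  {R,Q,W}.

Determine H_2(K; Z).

H_2 = Z.

We work with the vertex ordering P < Q < R < S < T < U < V < W < X. The simplices of K, each written with vertices in increasing order, are:

  0-simplices (9): P, Q, R, S, T, U, V, W, X
  1-simplices (27): PQ, PS, PT, PV, PW, PX, QR, QT, QU, QV, QW, RS, RT, RV, RW, RX, ST, SU, SV, SW, TU, TX, UV, UW, UX, VX, WX
  2-simplices (18): PQT, PQV, PSV, PSW, PTX, PWX, QRV, QRW, QTU, QUW, RST, RSW, RTX, RVX, STU, SUV, UVX, UWX

giving chain groups C_0 ≅ Z^9, C_1 ≅ Z^27, C_2 ≅ Z^18.

∂_1: C_1 → C_0 is given by ∂[p,q] = [q] − [p]. For instance
  ∂QR = R − Q.
The 9×27 boundary matrix has rank 8 and Smith normal form diag(1,1,1,1,1,1,1,1).

∂_2: C_2 → C_1 maps a triangle to the signed sum of its edges. For instance
  ∂RVX = VX − RX + RV,
  ∂QRV = RV − QV + QR.
As a 27×18 matrix over Z this has rank 17, with invariant factors (1,1,1,1,1,1,1,1,1,1,1,1,1,1,1,1,1).

Computing H_k = (kernel of ∂_k) / (image of ∂_{k+1}):

  H_2: rank ker ∂_2 − rank ∂_3 = (18 − 17) − 0 = 1, and there is no ∂_3, so H_2 ≅ Z.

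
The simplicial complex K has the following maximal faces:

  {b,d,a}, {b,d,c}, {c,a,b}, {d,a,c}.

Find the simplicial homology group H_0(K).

H_0 = Z.

Order the vertices as a < b < c < d. Listing each simplex with vertices in this order, K has dimension 2 with simplices:

  0-simplices (4): a, b, c, d
  1-simplices (6): ab, ac, ad, bc, bd, cd
  2-simplices (4): abc, abd, acd, bcd

so the chain groups are C_0 ≅ Z^4, C_1 ≅ Z^6, C_2 ≅ Z^4.

∂_1: C_1 → C_0 is given by ∂[p,q] = [q] − [p]. For instance
  ∂bd = d − b.
The resulting 4×6 matrix has rank 3, and its Smith normal form has invariant factors (1,1,1).

The boundary map ∂_2: C_2 → C_1 sends each 2-simplex [p,q,r] to [q,r] − [p,r] + [p,q]. For instance
  ∂acd = cd − ad + ac,
  ∂abd = bd − ad + ab.
This gives a 6×4 integer matrix of rank 3; reducing to Smith normal form yields diagonal entries (1,1,1).

Now H_k = ker ∂_k / im ∂_{k+1}, so:

  H_0: rank C_0 − rank ∂_1 = 4 − 3 = 1, and the invariant factors of ∂_1 are all 1, so H_0 = Z.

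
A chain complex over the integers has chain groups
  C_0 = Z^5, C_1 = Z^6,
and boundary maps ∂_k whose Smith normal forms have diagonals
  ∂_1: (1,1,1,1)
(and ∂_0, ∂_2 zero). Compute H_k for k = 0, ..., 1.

H_0 = Z,  H_1 = Z^2.

H_0: b_0 = 5 − 0 − 4 = 1; torsion from ∂_1 factors > 1: none. So H_0 = Z.
H_1: b_1 = 6 − 4 − 0 = 2; torsion from ∂_2 factors > 1: none. So H_1 = Z^2.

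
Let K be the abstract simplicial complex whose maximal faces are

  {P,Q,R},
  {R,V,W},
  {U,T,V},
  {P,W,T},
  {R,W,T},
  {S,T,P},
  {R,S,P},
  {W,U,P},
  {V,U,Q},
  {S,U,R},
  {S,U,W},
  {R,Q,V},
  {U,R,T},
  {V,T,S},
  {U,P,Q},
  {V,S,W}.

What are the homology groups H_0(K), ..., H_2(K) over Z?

H_0 ≅ Z,  H_1 ≅ Z^2,  H_2 ≅ Z.

Fix the vertex order P < Q < R < S < T < U < V < W and write every simplex with vertices in increasing order. Then dim K = 2 and the simplices of K are:

  0-simplices (8): P, Q, R, S, T, U, V, W
  1-simplices (24): PQ, PR, PS, PT, PU, PW, QR, QU, QV, RS, RT, RU, RV, RW, ST, SU, SV, SW, TU, TV, TW, UV, UW, VW
  2-simplices (16): PQR, PQU, PRS, PST, PTW, PUW, QRV, QUV, RSU, RTU, RTW, RVW, STV, SUW, SVW, TUV

giving chain groups C_0 ≅ Z^8, C_1 ≅ Z^24, C_2 ≅ Z^16.

∂_1: C_1 → C_0 maps an edge to its endpoints' difference, ∂[p,q] = q − p. For instance
  ∂VW = W − V.
This gives a 8×24 integer matrix of rank 7; reducing to Smith normal form yields diagonal entries (1,1,1,1,1,1,1).

Boundary ∂_2: C_2 → C_1 acts by ∂[p,q,r] = [q,r] − [p,r] + [p,q]. For instance
  ∂QUV = UV − QV + QU,
  ∂PTW = TW − PW + PT.
The 24×16 boundary matrix has rank 15 and Smith normal form diag(1,1,1,1,1,1,1,1,1,1,1,1,1,1,1).

Now H_k = ker ∂_k / im ∂_{k+1}, so:

  H_0: rank C_0 − rank ∂_1 = 8 − 7 = 1, and the invariant factors of ∂_1 are all 1, so H_0 ≅ Z.
  H_1: rank ker ∂_1 − rank ∂_2 = (24 − 7) − 15 = 2, and the invariant factors of ∂_2 are all 1, so H_1 ≅ Z^2.
  H_2: rank ker ∂_2 − rank ∂_3 = (16 − 15) − 0 = 1, and there is no ∂_3, so H_2 ≅ Z.

(K is a triangulation of the torus T^2.)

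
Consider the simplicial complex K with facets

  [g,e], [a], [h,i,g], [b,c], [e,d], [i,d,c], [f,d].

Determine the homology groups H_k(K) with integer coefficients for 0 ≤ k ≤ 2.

H_0 ≅ Z^2,  H_1 ≅ Z,  H_2 = 0.

Order the vertices as a < b < c < d < e < f < g < h < i. Listing each simplex with vertices in this order, K has dimension 2 with simplices:

  0-simplices (9): a, b, c, d, e, f, g, h, i
  1-simplices (10): bc, cd, ci, de, df, di, eg, gh, gi, hi
  2-simplices (2): cdi, ghi

giving chain groups C_0 ≅ Z^9, C_1 ≅ Z^10, C_2 ≅ Z^2.

∂_1: C_1 → C_0 maps an edge to its endpoints' difference, ∂[p,q] = q − p. For instance
  ∂di = i − d.
This gives a 9×10 integer matrix of rank 7; reducing to Smith normal form yields diagonal entries (1,1,1,1,1,1,1).

The boundary map ∂_2: C_2 → C_1 sends each 2-simplex [p,q,r] to [q,r] − [p,r] + [p,q]. For instance
  ∂ghi = hi − gi + gh,
  ∂cdi = di − ci + cd.
This gives a 10×2 integer matrix of rank 2; reducing to Smith normal form yields diagonal entries (1,1).

Computing H_k = (kernel of ∂_k) / (image of ∂_{k+1}):

  H_0: rank C_0 − rank ∂_1 = 9 − 7 = 2, and the invariant factors of ∂_1 are all 1, so H_0 = Z^2.
  H_1: rank ker ∂_1 − rank ∂_2 = (10 − 7) − 2 = 1, and the invariant factors of ∂_2 are all 1, so H_1 = Z.
  H_2: rank ker ∂_2 − rank ∂_3 = (2 − 2) − 0 = 0, and there is no ∂_3, so H_2 = 0.

As a check, the Euler characteristic is 9 − 10 + 2 = 1, which agrees with 2 − 1 + 0 = 1.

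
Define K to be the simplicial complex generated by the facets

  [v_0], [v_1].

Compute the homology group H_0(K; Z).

H_0 ≅ Z^2.

K has 2 vertices.
rank ∂_0 = 0, rank ∂_1 = 0 ⇒ b_0 = 2 − 0 − 0 = 2. So H_0 = Z^2.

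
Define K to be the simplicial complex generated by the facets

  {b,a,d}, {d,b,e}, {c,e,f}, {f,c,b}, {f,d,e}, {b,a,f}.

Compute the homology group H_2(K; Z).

H_2 ≅ 0.

Order the vertices as a < b < c < d < e < f. Listing each simplex with vertices in this order, K has dimension 2 with simplices:

  0-simplices (6): a, b, c, d, e, f
  1-simplices (12): ab, ad, af, bc, bd, be, bf, ce, cf, de, df, ef
  2-simplices (6): abd, abf, bcf, bde, cef, def

so the chain groups are C_0 ≅ Z^6, C_1 ≅ Z^12, C_2 ≅ Z^6.

Boundary ∂_1: C_1 → C_0 sends each edge [p,q] (with p < q) to q − p. For instance
  ∂cf = f − c.
The 6×12 boundary matrix has rank 5 and Smith normal form diag(1,1,1,1,1).

The boundary map ∂_2: C_2 → C_1 sends each 2-simplex [p,q,r] to [q,r] − [p,r] + [p,q]. For instance
  ∂abd = bd − ad + ab,
  ∂bde = de − be + bd.
As a 12×6 matrix over Z this has rank 6, with invariant factors (1,1,1,1,1,1).

Computing H_k = (kernel of ∂_k) / (image of ∂_{k+1}):

  H_2: rank ker ∂_2 − rank ∂_3 = (6 − 6) − 0 = 0, and there is no ∂_3, so H_2 ≅ 0.

(K is a triangulation of the cylinder S^1 x I.)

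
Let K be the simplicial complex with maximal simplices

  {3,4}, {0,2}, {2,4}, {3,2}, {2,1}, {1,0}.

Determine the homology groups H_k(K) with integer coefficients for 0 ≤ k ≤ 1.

K has 5 vertices, 6 edges.
rank ∂_0 = 0, rank ∂_1 = 4 ⇒ b_0 = 5 − 0 − 4 = 1; all invariant factors of ∂_1 are 1 so no torsion. So H_0 = Z.
rank ∂_1 = 4, rank ∂_2 = 0 ⇒ b_1 = 6 − 4 − 0 = 2. So H_1 = Z^2.

H_0 ≅ Z,  H_1 ≅ Z^2.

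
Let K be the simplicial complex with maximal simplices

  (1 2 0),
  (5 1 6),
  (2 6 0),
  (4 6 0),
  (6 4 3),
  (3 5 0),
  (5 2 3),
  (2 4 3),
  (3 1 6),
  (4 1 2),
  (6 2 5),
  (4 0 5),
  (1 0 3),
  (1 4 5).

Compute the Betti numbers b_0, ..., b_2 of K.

b_0 = 1, b_1 = 2, b_2 = 1.

Order the vertices as 0 < 1 < 2 < 3 < 4 < 5 < 6. Listing each simplex with vertices in this order, K has dimension 2 with simplices:

  0-simplices (7): [0], [1], [2], [3], [4], [5], [6]
  1-simplices (21): [0,1], [0,2], [0,3], [0,4], [0,5], [0,6], [1,2], [1,3], [1,4], [1,5], [1,6], [2,3], [2,4], [2,5], [2,6], [3,4], [3,5], [3,6], [4,5], [4,6], [5,6]
  2-simplices (14): [0,1,2], [0,1,3], [0,2,6], [0,3,5], [0,4,5], [0,4,6], [1,2,4], [1,3,6], [1,4,5], [1,5,6], [2,3,4], [2,3,5], [2,5,6], [3,4,6]

so the chain groups are C_0 ≅ Z^7, C_1 ≅ Z^21, C_2 ≅ Z^14.

∂_1: C_1 → C_0 sends each edge [p,q] (with p < q) to q − p.
As a 7×21 matrix over Z this has rank 6, with invariant factors (1,1,1,1,1,1).

The boundary map ∂_2: C_2 → C_1 acts by ∂[p,q,r] = [q,r] − [p,r] + [p,q]. For instance
  ∂[2,3,4] = [3,4] − [2,4] + [2,3],
  ∂[0,1,2] = [1,2] − [0,2] + [0,1].
This gives a 21×14 integer matrix of rank 13; reducing to Smith normal form yields diagonal entries (1,1,1,1,1,1,1,1,1,1,1,1,1).

Now H_k = ker ∂_k / im ∂_{k+1}, so:

  H_0: rank C_0 − rank ∂_1 = 7 − 6 = 1, and the invariant factors of ∂_1 are all 1, so H_0 ≅ Z.
  H_1: rank ker ∂_1 − rank ∂_2 = (21 − 6) − 13 = 2, and the invariant factors of ∂_2 are all 1, so H_1 ≅ Z^2.
  H_2: rank ker ∂_2 − rank ∂_3 = (14 − 13) − 0 = 1, and there is no ∂_3, so H_2 ≅ Z.

As a check, the Euler characteristic is 7 − 21 + 14 = 0, which agrees with 1 − 2 + 1 = 0.

Hence the Betti numbers are b_0 = 1, b_1 = 2, b_2 = 1.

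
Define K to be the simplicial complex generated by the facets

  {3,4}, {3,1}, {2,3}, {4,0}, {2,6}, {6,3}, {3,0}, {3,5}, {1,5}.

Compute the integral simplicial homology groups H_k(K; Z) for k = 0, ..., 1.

K has 7 vertices, 9 edges.
rank ∂_0 = 0, rank ∂_1 = 6 ⇒ b_0 = 7 − 0 − 6 = 1; all invariant factors of ∂_1 are 1 so no torsion. So H_0 = Z.
rank ∂_1 = 6, rank ∂_2 = 0 ⇒ b_1 = 9 − 6 − 0 = 3. So H_1 = Z^3.

H_0 = Z,  H_1 = Z^3.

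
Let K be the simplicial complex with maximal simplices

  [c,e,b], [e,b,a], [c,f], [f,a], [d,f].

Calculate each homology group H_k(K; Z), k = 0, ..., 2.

Fix the vertex order a < b < c < d < e < f and write every simplex with vertices in increasing order. Then dim K = 2 and the simplices of K are:

  0-simplices (6): a, b, c, d, e, f
  1-simplices (8): ab, ae, af, bc, be, ce, cf, df
  2-simplices (2): abe, bce

giving chain groups C_0 ≅ Z^6, C_1 ≅ Z^8, C_2 ≅ Z^2.

Boundary ∂_1: C_1 → C_0 sends each edge [p,q] (with p < q) to q − p.
The resulting 6×8 matrix has rank 5, and its Smith normal form has invariant factors (1,1,1,1,1).

The boundary map ∂_2: C_2 → C_1 maps a triangle to the signed sum of its edges. For instance
  ∂bce = ce − be + bc,
  ∂abe = be − ae + ab.
The 8×2 boundary matrix has rank 2 and Smith normal form diag(1,1).

Reading off H_k = ker ∂_k / im ∂_{k+1}:

  H_0: rank C_0 − rank ∂_1 = 6 − 5 = 1, and the invariant factors of ∂_1 are all 1, so H_0 ≅ Z.
  H_1: rank ker ∂_1 − rank ∂_2 = (8 − 5) − 2 = 1, and the invariant factors of ∂_2 are all 1, so H_1 ≅ Z.
  H_2: rank ker ∂_2 − rank ∂_3 = (2 − 2) − 0 = 0, and there is no ∂_3, so H_2 ≅ 0.

H_0 = Z,  H_1 = Z,  H_2 = 0.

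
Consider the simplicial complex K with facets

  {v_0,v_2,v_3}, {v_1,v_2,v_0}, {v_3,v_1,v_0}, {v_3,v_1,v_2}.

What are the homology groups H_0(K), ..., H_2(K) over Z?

K has 4 vertices, 6 edges, 4 triangles.
rank ∂_0 = 0, rank ∂_1 = 3 ⇒ b_0 = 4 − 0 − 3 = 1; all invariant factors of ∂_1 are 1 so no torsion. So H_0 ≅ Z.
rank ∂_1 = 3, rank ∂_2 = 3 ⇒ b_1 = 6 − 3 − 3 = 0; all invariant factors of ∂_2 are 1 so no torsion. So H_1 ≅ 0.
rank ∂_2 = 3, rank ∂_3 = 0 ⇒ b_2 = 4 − 3 − 0 = 1. So H_2 ≅ Z.

H_0 ≅ Z,  H_1 = 0,  H_2 ≅ Z.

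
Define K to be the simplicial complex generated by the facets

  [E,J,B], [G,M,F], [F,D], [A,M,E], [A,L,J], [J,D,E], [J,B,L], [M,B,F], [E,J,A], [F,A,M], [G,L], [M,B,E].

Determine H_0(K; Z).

Order the vertices as A < B < D < E < F < G < J < L < M. Listing each simplex with vertices in this order, K has dimension 2 with simplices:

  0-simplices (9): A, B, D, E, F, G, J, L, M
  1-simplices (20): AE, AF, AJ, AL, AM, BE, BF, BJ, BL, BM, DE, DF, DJ, EJ, EM, FG, FM, GL, GM, JL
  2-simplices (10): AEJ, AEM, AFM, AJL, BEJ, BEM, BFM, BJL, DEJ, FGM

so the chain groups are C_0 ≅ Z^9, C_1 ≅ Z^20, C_2 ≅ Z^10.

The boundary map ∂_1: C_1 → C_0 sends each edge [p,q] (with p < q) to q − p.
The 9×20 boundary matrix has rank 8 and Smith normal form diag(1,1,1,1,1,1,1,1).

Boundary ∂_2: C_2 → C_1 acts by ∂[p,q,r] = [q,r] − [p,r] + [p,q]. For instance
  ∂BFM = FM − BM + BF,
  ∂AEM = EM − AM + AE.
The resulting 20×10 matrix has rank 10, and its Smith normal form has invariant factors (1,1,1,1,1,1,1,1,1,1).

From H_k ≅ ker(∂_k) / im(∂_{k+1}) we obtain:

  H_0: rank C_0 − rank ∂_1 = 9 − 8 = 1, and the invariant factors of ∂_1 are all 1, so H_0 ≅ Z.

H_0 ≅ Z.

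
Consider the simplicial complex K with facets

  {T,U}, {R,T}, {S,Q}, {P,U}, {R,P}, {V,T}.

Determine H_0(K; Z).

K has 7 vertices, 6 edges.
rank ∂_0 = 0, rank ∂_1 = 5 ⇒ b_0 = 7 − 0 − 5 = 2; all invariant factors of ∂_1 are 1 so no torsion. So H_0 = Z^2.

H_0 = Z^2.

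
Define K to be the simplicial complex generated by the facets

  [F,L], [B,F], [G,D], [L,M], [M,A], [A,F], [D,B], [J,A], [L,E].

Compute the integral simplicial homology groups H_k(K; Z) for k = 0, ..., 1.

K has 9 vertices, 9 edges.
rank ∂_0 = 0, rank ∂_1 = 8 ⇒ b_0 = 9 − 0 − 8 = 1; all invariant factors of ∂_1 are 1 so no torsion. So H_0 ≅ Z.
rank ∂_1 = 8, rank ∂_2 = 0 ⇒ b_1 = 9 − 8 − 0 = 1. So H_1 ≅ Z.

H_0 = Z,  H_1 = Z.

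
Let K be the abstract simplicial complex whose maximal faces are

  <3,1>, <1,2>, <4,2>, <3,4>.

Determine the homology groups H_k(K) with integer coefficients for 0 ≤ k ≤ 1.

H_0 = Z,  H_1 = Z.

We work with the vertex ordering 1 < 2 < 3 < 4. The simplices of K, each written with vertices in increasing order, are:

  0-simplices (4): [1], [2], [3], [4]
  1-simplices (4): [1,2], [1,3], [2,4], [3,4]

Hence C_0 ≅ Z^4, C_1 ≅ Z^4.

The boundary map ∂_1: C_1 → C_0 maps an edge to its endpoints' difference, ∂[p,q] = q − p. For instance
  ∂[1,2] = [2] − [1].
This gives a 4×4 integer matrix of rank 3; reducing to Smith normal form yields diagonal entries (1,1,1).

Reading off H_k = ker ∂_k / im ∂_{k+1}:

  H_0: rank C_0 − rank ∂_1 = 4 − 3 = 1, and the invariant factors of ∂_1 are all 1, so H_0 ≅ Z.
  H_1: rank ker ∂_1 − rank ∂_2 = (4 − 3) − 0 = 1, and there is no ∂_2, so H_1 ≅ Z.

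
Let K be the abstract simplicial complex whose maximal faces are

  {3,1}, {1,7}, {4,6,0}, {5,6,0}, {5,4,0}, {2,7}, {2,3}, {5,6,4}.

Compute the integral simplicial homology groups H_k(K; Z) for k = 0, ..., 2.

H_0 ≅ Z^2,  H_1 ≅ Z,  H_2 ≅ Z.

Take the total order 0 < 1 < 2 < 3 < 4 < 5 < 6 < 7 on the vertex set. Then K (dimension 2) consists of the simplices:

  0-simplices (8): [0], [1], [2], [3], [4], [5], [6], [7]
  1-simplices (10): [0,4], [0,5], [0,6], [1,3], [1,7], [2,3], [2,7], [4,5], [4,6], [5,6]
  2-simplices (4): [0,4,5], [0,4,6], [0,5,6], [4,5,6]

giving chain groups C_0 ≅ Z^8, C_1 ≅ Z^10, C_2 ≅ Z^4.

Boundary ∂_1: C_1 → C_0 maps an edge to its endpoints' difference, ∂[p,q] = q − p. For instance
  ∂[4,6] = [6] − [4].
The resulting 8×10 matrix has rank 6, and its Smith normal form has invariant factors (1,1,1,1,1,1).

∂_2: C_2 → C_1 sends each 2-simplex [p,q,r] to [q,r] − [p,r] + [p,q]. For instance
  ∂[4,5,6] = [5,6] − [4,6] + [4,5],
  ∂[0,4,6] = [4,6] − [0,6] + [0,4].
As a 10×4 matrix over Z this has rank 3, with invariant factors (1,1,1).

Now H_k = ker ∂_k / im ∂_{k+1}, so:

  H_0: rank C_0 − rank ∂_1 = 8 − 6 = 2, and the invariant factors of ∂_1 are all 1, so H_0 = Z^2.
  H_1: rank ker ∂_1 − rank ∂_2 = (10 − 6) − 3 = 1, and the invariant factors of ∂_2 are all 1, so H_1 = Z.
  H_2: rank ker ∂_2 − rank ∂_3 = (4 − 3) − 0 = 1, and there is no ∂_3, so H_2 = Z.

(K is a triangulation of the disjoint union of the circle S^1 and the 2-sphere S^2.)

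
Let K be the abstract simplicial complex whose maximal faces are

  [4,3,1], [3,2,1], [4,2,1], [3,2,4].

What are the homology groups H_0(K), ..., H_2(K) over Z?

K has 4 vertices, 6 edges, 4 triangles.
rank ∂_0 = 0, rank ∂_1 = 3 ⇒ b_0 = 4 − 0 − 3 = 1; all invariant factors of ∂_1 are 1 so no torsion. So H_0 ≅ Z.
rank ∂_1 = 3, rank ∂_2 = 3 ⇒ b_1 = 6 − 3 − 3 = 0; all invariant factors of ∂_2 are 1 so no torsion. So H_1 ≅ 0.
rank ∂_2 = 3, rank ∂_3 = 0 ⇒ b_2 = 4 − 3 − 0 = 1. So H_2 ≅ Z.

H_0 ≅ Z,  H_1 = 0,  H_2 ≅ Z.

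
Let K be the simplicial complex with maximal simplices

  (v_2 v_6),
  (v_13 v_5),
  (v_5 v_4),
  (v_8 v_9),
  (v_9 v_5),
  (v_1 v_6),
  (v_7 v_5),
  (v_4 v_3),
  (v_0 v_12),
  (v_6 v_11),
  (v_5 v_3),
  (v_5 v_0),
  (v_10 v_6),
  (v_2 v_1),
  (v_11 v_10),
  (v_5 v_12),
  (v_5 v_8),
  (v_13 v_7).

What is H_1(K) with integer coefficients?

H_1 = Z^6.

Take the total order v_0 < v_1 < v_2 < v_3 < v_4 < v_5 < v_6 < v_7 < v_8 < v_9 < v_10 < v_11 < v_12 < v_13 on the vertex set. Then K (dimension 1) consists of the simplices:

  0-simplices (14): [v_0], [v_1], [v_2], [v_3], [v_4], [v_5], [v_6], [v_7], [v_8], [v_9], [v_10], [v_11], [v_12], [v_13]
  1-simplices (18): (18 of them)

giving chain groups C_0 ≅ Z^14, C_1 ≅ Z^18.

∂_1: C_1 → C_0 is given by ∂[p,q] = [q] − [p].
The resulting 14×18 matrix has rank 12, and its Smith normal form has invariant factors (1,1,1,1,1,1,1,1,1,1,1,1).

Reading off H_k = ker ∂_k / im ∂_{k+1}:

  H_1: rank ker ∂_1 − rank ∂_2 = (18 − 12) − 0 = 6, and there is no ∂_2, so H_1 = Z^6.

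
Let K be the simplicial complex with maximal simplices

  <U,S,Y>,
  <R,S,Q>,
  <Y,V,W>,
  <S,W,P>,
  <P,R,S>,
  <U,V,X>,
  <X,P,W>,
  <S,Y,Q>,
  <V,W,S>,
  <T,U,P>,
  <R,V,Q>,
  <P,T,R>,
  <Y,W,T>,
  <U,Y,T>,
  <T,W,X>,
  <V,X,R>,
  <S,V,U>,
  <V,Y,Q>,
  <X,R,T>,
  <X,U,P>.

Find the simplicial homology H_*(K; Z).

H_0 ≅ Z,  H_1 ≅ Z ⊕ Z/2,  H_2 = 0.

Take the total order P < Q < R < S < T < U < V < W < X < Y on the vertex set. Then K (dimension 2) consists of the simplices:

  0-simplices (10): P, Q, R, S, T, U, V, W, X, Y
  1-simplices (30): PR, PS, PT, PU, PW, PX, QR, QS, QV, QY, RS, RT, RV, RX, SU, SV, SW, SY, TU, TW, TX, TY, UV, UX, UY, VW, VX, VY, WX, WY
  2-simplices (20): PRS, PRT, PSW, PTU, PUX, PWX, QRS, QRV, QSY, QVY, RTX, RVX, SUV, SUY, SVW, TUY, TWX, TWY, UVX, VWY

giving chain groups C_0 ≅ Z^10, C_1 ≅ Z^30, C_2 ≅ Z^20.

∂_1: C_1 → C_0 is given by ∂[p,q] = [q] − [p]. For instance
  ∂PS = S − P.
This gives a 10×30 integer matrix of rank 9; reducing to Smith normal form yields diagonal entries (1,1,1,1,1,1,1,1,1).

∂_2: C_2 → C_1 maps a triangle to the signed sum of its edges. For instance
  ∂TUY = UY − TY + TU,
  ∂SVW = VW − SW + SV.
The resulting 30×20 matrix has rank 20, and its Smith normal form has invariant factors (1,1,1,1,1,1,1,1,1,1,1,1,1,1,1,1,1,1,1,2).

From H_k ≅ ker(∂_k) / im(∂_{k+1}) we obtain:

  H_0: rank C_0 − rank ∂_1 = 10 − 9 = 1, and the invariant factors of ∂_1 are all 1, so H_0 ≅ Z.
  H_1: rank ker ∂_1 − rank ∂_2 = (30 − 9) − 20 = 1, and ∂_2 has invariant factor 2 > 1, so H_1 ≅ Z ⊕ Z/2.
  H_2: rank ker ∂_2 − rank ∂_3 = (20 − 20) − 0 = 0, and there is no ∂_3, so H_2 ≅ 0.

As a check, the Euler characteristic is 10 − 30 + 20 = 0, which agrees with 1 − 1 + 0 = 0.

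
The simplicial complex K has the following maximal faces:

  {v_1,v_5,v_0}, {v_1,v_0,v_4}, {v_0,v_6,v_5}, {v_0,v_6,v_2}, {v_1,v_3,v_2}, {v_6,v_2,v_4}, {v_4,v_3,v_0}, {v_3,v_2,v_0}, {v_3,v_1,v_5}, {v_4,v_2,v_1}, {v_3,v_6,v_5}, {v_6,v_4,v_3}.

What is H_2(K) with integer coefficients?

K has 7 vertices, 18 edges, 12 triangles.
rank ∂_2 = 12, rank ∂_3 = 0 ⇒ b_2 = 12 − 12 − 0 = 0. So H_2 = 0.

H_2 ≅ 0.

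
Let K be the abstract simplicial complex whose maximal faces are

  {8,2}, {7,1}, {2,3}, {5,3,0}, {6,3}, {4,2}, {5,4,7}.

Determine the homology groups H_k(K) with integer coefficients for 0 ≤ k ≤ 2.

H_0 = Z,  H_1 = Z,  H_2 = 0.

Fix the vertex order 0 < 1 < 2 < 3 < 4 < 5 < 6 < 7 < 8 and write every simplex with vertices in increasing order. Then dim K = 2 and the simplices of K are:

  0-simplices (9): [0], [1], [2], [3], [4], [5], [6], [7], [8]
  1-simplices (11): [0,3], [0,5], [1,7], [2,3], [2,4], [2,8], [3,5], [3,6], [4,5], [4,7], [5,7]
  2-simplices (2): [0,3,5], [4,5,7]

giving chain groups C_0 ≅ Z^9, C_1 ≅ Z^11, C_2 ≅ Z^2.

Boundary ∂_1: C_1 → C_0 sends each edge [p,q] (with p < q) to q − p. For instance
  ∂[2,4] = [4] − [2].
This gives a 9×11 integer matrix of rank 8; reducing to Smith normal form yields diagonal entries (1,1,1,1,1,1,1,1).

∂_2: C_2 → C_1 sends each 2-simplex [p,q,r] to [q,r] − [p,r] + [p,q]. For instance
  ∂[0,3,5] = [3,5] − [0,5] + [0,3],
  ∂[4,5,7] = [5,7] − [4,7] + [4,5].
As a 11×2 matrix over Z this has rank 2, with invariant factors (1,1).

From H_k ≅ ker(∂_k) / im(∂_{k+1}) we obtain:

  H_0: rank C_0 − rank ∂_1 = 9 − 8 = 1, and the invariant factors of ∂_1 are all 1, so H_0 = Z.
  H_1: rank ker ∂_1 − rank ∂_2 = (11 − 8) − 2 = 1, and the invariant factors of ∂_2 are all 1, so H_1 = Z.
  H_2: rank ker ∂_2 − rank ∂_3 = (2 − 2) − 0 = 0, and there is no ∂_3, so H_2 = 0.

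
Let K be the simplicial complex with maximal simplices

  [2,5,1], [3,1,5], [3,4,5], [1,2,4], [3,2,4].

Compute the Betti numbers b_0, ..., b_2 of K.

We work with the vertex ordering 1 < 2 < 3 < 4 < 5. The simplices of K, each written with vertices in increasing order, are:

  0-simplices (5): [1], [2], [3], [4], [5]
  1-simplices (10): [1,2], [1,3], [1,4], [1,5], [2,3], [2,4], [2,5], [3,4], [3,5], [4,5]
  2-simplices (5): [1,2,4], [1,2,5], [1,3,5], [2,3,4], [3,4,5]

Hence C_0 ≅ Z^5, C_1 ≅ Z^10, C_2 ≅ Z^5.

The boundary map ∂_1: C_1 → C_0 maps an edge to its endpoints' difference, ∂[p,q] = q − p. For instance
  ∂[4,5] = [5] − [4].
The 5×10 boundary matrix has rank 4 and Smith normal form diag(1,1,1,1).

Boundary ∂_2: C_2 → C_1 maps a triangle to the signed sum of its edges. For instance
  ∂[1,2,4] = [2,4] − [1,4] + [1,2],
  ∂[3,4,5] = [4,5] − [3,5] + [3,4].
As a 10×5 matrix over Z this has rank 5, with invariant factors (1,1,1,1,1).

Now H_k = ker ∂_k / im ∂_{k+1}, so:

  H_0: rank C_0 − rank ∂_1 = 5 − 4 = 1, and the invariant factors of ∂_1 are all 1, so H_0 ≅ Z.
  H_1: rank ker ∂_1 − rank ∂_2 = (10 − 4) − 5 = 1, and the invariant factors of ∂_2 are all 1, so H_1 ≅ Z.
  H_2: rank ker ∂_2 − rank ∂_3 = (5 − 5) − 0 = 0, and there is no ∂_3, so H_2 ≅ 0.

As a check, the Euler characteristic is 5 − 10 + 5 = 0, which agrees with 1 − 1 + 0 = 0.
(K is a triangulation of the Möbius band.)

Hence the Betti numbers are b_0 = 1, b_1 = 1, b_2 = 0.

b_0 = 1, b_1 = 1, b_2 = 0.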